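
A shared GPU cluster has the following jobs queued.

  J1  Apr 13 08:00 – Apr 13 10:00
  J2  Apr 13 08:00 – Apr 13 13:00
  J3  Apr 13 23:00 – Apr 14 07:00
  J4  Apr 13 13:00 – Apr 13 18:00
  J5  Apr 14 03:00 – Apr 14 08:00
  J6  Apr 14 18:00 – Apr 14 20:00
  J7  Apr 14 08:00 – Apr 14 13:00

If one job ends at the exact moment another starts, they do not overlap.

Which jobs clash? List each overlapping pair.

J1 & J2, J3 & J5

Check each pair: they overlap iff neither finishes before the other starts.
Sorted by start: J1, J2, J4, J3, J5, J7, J6.
J2 starts before J1 ends → J1 and J2 overlap.
J4 starts after J1 ends, so nothing later overlaps J1 either.
J4 starts exactly when J2 ends (back-to-back, no overlap), so nothing later overlaps J2 either.
J3 starts after J4 ends, so nothing later overlaps J4 either.
J5 starts before J3 ends → J3 and J5 overlap.
J7 starts after J3 ends, so nothing later overlaps J3 either.
J7 starts exactly when J5 ends (back-to-back, no overlap), so nothing later overlaps J5 either.
J6 starts after J7 ends.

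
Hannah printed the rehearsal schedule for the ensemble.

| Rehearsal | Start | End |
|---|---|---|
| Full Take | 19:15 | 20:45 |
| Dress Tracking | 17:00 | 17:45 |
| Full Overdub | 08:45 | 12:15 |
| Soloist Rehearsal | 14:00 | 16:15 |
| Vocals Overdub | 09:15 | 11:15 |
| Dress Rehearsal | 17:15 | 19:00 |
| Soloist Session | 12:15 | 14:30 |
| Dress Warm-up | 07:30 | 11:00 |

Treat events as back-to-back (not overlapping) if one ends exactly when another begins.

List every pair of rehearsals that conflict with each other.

Dress Rehearsal & Dress Tracking, Dress Warm-up & Full Overdub, Dress Warm-up & Vocals Overdub, Full Overdub & Vocals Overdub, Soloist Rehearsal & Soloist Session

Check each pair: they overlap iff neither finishes before the other starts.
Sorted by start: Dress Warm-up, Full Overdub, Vocals Overdub, Soloist Session, Soloist Rehearsal, Dress Tracking, Dress Rehearsal, Full Take.
Full Overdub starts before Dress Warm-up ends → Dress Warm-up and Full Overdub overlap.
Vocals Overdub starts before Dress Warm-up ends → Dress Warm-up and Vocals Overdub overlap.
Soloist Session starts after Dress Warm-up ends, so Dress Warm-up has no further overlaps.
Vocals Overdub starts before Full Overdub ends → Full Overdub and Vocals Overdub overlap.
Soloist Session starts exactly when Full Overdub ends (back-to-back, no overlap), so Full Overdub has no further overlaps.
Soloist Session starts after Vocals Overdub ends, so Vocals Overdub has no further overlaps.
Soloist Rehearsal starts before Soloist Session ends → Soloist Session and Soloist Rehearsal overlap.
Dress Tracking starts after Soloist Session ends, so Soloist Session has no further overlaps.
Dress Tracking starts after Soloist Rehearsal ends, so Soloist Rehearsal has no further overlaps.
Dress Rehearsal starts before Dress Tracking ends → Dress Tracking and Dress Rehearsal overlap.
Full Take starts after Dress Tracking ends.
Full Take starts after Dress Rehearsal ends.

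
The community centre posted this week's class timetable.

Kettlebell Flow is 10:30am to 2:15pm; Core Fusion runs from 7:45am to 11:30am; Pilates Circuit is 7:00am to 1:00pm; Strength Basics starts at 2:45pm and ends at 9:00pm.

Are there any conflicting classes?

Sorted by start: Pilates Circuit, Core Fusion, Kettlebell Flow, Strength Basics.
Core Fusion starts before Pilates Circuit ends → Pilates Circuit and Core Fusion overlap.
That's a conflict, so the schedule is not conflict-free.

Yes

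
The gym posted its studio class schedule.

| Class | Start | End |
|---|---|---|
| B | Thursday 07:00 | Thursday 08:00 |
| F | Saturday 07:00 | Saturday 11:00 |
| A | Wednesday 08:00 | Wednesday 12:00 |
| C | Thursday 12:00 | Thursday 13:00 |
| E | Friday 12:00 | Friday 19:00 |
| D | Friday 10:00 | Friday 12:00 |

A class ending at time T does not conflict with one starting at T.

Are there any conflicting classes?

No

Sorted by start: A, B, C, D, E, F.
B starts after A ends, so nothing later overlaps A either.
C starts after B ends, so nothing later overlaps B either.
D starts after C ends, so nothing later overlaps C either.
E starts exactly when D ends (back-to-back, no overlap), so nothing later overlaps D either.
F starts after E ends.
Every pair is clear; the schedule has no overlaps.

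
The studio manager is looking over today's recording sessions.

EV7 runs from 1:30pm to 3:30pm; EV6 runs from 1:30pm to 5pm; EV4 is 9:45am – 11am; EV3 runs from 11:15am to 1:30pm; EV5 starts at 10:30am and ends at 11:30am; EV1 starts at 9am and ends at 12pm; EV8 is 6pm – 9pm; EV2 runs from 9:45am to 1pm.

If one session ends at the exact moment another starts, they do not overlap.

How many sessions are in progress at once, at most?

4

Sweep the timeline, counting +1 at each start and −1 at each end (ends before starts at a tie):
9am start EV1 → 1
9:45am start EV2 → 2
9:45am start EV4 → 3
10:30am start EV5 → 4
11am end EV4 → 3
11:15am start EV3 → 4
11:30am end EV5 → 3
12pm end EV1 → 2
1pm end EV2 → 1
1:30pm end EV3 → 0
1:30pm start EV6 → 1
1:30pm start EV7 → 2
3:30pm end EV7 → 1
5pm end EV6 → 0
6pm start EV8 → 1
9pm end EV8 → 0
Peak is 4, at 10:30am (EV1, EV2, EV4, EV5).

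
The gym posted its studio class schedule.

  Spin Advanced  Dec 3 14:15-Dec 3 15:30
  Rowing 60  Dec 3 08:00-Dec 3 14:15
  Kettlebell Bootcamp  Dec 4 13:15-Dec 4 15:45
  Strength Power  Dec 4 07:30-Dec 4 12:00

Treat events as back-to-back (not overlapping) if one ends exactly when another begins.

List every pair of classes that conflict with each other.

Sorted by start: Rowing 60, Spin Advanced, Strength Power, Kettlebell Bootcamp.
Spin Advanced starts exactly when Rowing 60 ends (back-to-back, no overlap); Rowing 60 is clear from here.
Strength Power starts after Spin Advanced ends; Spin Advanced is clear from here.
Kettlebell Bootcamp starts after Strength Power ends.

none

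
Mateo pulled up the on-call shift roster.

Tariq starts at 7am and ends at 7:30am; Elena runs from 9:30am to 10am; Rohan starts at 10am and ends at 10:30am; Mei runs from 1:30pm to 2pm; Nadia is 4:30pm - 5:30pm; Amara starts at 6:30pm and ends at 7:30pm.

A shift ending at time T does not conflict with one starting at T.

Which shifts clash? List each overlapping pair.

Two intervals overlap when each starts before the other ends.
Sorted by start: Tariq, Elena, Rohan, Mei, Nadia, Amara.
Elena starts after Tariq ends — done with Tariq.
Rohan starts exactly when Elena ends (back-to-back, no overlap) — done with Elena.
Mei starts after Rohan ends — done with Rohan.
Nadia starts after Mei ends — done with Mei.
Amara starts after Nadia ends.

no overlapping pairs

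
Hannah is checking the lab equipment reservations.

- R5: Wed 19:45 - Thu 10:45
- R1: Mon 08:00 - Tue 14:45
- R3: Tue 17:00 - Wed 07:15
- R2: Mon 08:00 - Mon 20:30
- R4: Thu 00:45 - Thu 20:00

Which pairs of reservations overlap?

R1 & R2, R4 & R5

Sorted by start: R1, R2, R3, R5, R4.
R2 starts before R1 ends → R1 and R2 overlap.
R3 starts after R1 ends, so nothing later overlaps R1 either.
R3 starts after R2 ends, so nothing later overlaps R2 either.
R5 starts after R3 ends, so nothing later overlaps R3 either.
R4 starts before R5 ends → R5 and R4 overlap.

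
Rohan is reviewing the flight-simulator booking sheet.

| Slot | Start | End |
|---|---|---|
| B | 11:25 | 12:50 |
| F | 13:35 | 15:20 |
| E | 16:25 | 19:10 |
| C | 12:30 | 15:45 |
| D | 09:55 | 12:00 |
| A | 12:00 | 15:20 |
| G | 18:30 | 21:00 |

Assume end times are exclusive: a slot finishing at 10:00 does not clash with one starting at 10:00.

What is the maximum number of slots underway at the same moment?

Sweep the timeline, counting +1 at each start and −1 at each end (ends before starts at a tie):
09:55 start D → 1
11:25 start B → 2
12:00 end D → 1
12:00 start A → 2
12:30 start C → 3
12:50 end B → 2
13:35 start F → 3
15:20 end A → 2
15:20 end F → 1
15:45 end C → 0
16:25 start E → 1
18:30 start G → 2
19:10 end E → 1
21:00 end G → 0
Peak is 3, at 12:30 (A, B, C).

3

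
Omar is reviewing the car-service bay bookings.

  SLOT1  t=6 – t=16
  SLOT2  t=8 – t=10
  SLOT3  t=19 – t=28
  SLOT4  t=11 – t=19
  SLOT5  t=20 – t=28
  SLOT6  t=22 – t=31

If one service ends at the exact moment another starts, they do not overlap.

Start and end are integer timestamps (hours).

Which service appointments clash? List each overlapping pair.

Sorted by start: SLOT1, SLOT2, SLOT4, SLOT3, SLOT5, SLOT6.
SLOT2 starts before SLOT1 ends → SLOT1 and SLOT2 overlap.
SLOT4 starts before SLOT1 ends → SLOT1 and SLOT4 overlap.
SLOT3 starts after SLOT1 ends, so SLOT1 has no further overlaps.
SLOT4 starts after SLOT2 ends, so SLOT2 has no further overlaps.
SLOT3 starts exactly when SLOT4 ends (back-to-back, no overlap), so SLOT4 has no further overlaps.
SLOT5 starts before SLOT3 ends → SLOT3 and SLOT5 overlap.
SLOT6 starts before SLOT3 ends → SLOT3 and SLOT6 overlap.
SLOT6 starts before SLOT5 ends → SLOT5 and SLOT6 overlap.

SLOT1 & SLOT2, SLOT1 & SLOT4, SLOT3 & SLOT5, SLOT3 & SLOT6, SLOT5 & SLOT6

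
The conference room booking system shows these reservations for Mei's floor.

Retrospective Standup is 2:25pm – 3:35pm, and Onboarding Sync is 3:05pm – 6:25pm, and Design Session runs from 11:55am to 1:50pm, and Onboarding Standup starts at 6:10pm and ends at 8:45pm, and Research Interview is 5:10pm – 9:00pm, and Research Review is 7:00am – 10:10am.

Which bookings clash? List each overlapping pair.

Sorted by start: Research Review, Design Session, Retrospective Standup, Onboarding Sync, Research Interview, Onboarding Standup.
Design Session starts after Research Review ends, so Research Review has no further overlaps.
Retrospective Standup starts after Design Session ends, so Design Session has no further overlaps.
Onboarding Sync starts before Retrospective Standup ends → Retrospective Standup and Onboarding Sync overlap.
Research Interview starts after Retrospective Standup ends, so Retrospective Standup has no further overlaps.
Research Interview starts before Onboarding Sync ends → Onboarding Sync and Research Interview overlap.
Onboarding Standup starts before Onboarding Sync ends → Onboarding Sync and Onboarding Standup overlap.
Onboarding Standup starts before Research Interview ends → Research Interview and Onboarding Standup overlap.

Onboarding Standup & Onboarding Sync, Onboarding Standup & Research Interview, Onboarding Sync & Research Interview, Onboarding Sync & Retrospective Standup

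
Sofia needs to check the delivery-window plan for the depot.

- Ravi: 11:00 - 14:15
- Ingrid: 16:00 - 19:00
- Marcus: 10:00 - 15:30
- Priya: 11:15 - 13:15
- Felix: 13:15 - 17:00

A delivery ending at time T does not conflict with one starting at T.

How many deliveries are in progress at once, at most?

Sweep the timeline, counting +1 at each start and −1 at each end (ends before starts at a tie):
10:00 start Marcus → 1
11:00 start Ravi → 2
11:15 start Priya → 3
13:15 end Priya → 2
13:15 start Felix → 3
14:15 end Ravi → 2
15:30 end Marcus → 1
16:00 start Ingrid → 2
17:00 end Felix → 1
19:00 end Ingrid → 0
Peak is 3, at 11:15 (Marcus, Priya, Ravi).

3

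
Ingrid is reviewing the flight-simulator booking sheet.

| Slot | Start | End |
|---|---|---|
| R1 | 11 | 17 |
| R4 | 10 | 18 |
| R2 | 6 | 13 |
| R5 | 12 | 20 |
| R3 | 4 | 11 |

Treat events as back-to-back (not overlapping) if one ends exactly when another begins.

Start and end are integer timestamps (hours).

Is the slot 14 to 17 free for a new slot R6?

No — it overlaps R1, R4, R5

R3: ends 11 at or before R6 starts 14 → clear.
R2: ends 13 at or before R6 starts 14 → clear.
R4: starts 10 before R6 ends 17, and ends 18 after R6 starts 14 → overlap.
R1: starts 11 before R6 ends 17, and ends 17 after R6 starts 14 → overlap.
R5: starts 12 before R6 ends 17, and ends 20 after R6 starts 14 → overlap.
R6 overlaps R1, R4, R5.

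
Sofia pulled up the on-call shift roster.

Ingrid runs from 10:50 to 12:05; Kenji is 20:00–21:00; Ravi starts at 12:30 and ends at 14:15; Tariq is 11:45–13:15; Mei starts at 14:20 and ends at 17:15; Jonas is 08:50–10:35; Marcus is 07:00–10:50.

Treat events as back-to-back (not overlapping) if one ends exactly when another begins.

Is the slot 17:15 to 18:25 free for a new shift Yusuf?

Marcus: ends 10:50 at or before Yusuf starts 17:15 → clear.
Jonas: ends 10:35 at or before Yusuf starts 17:15 → clear.
Ingrid: ends 12:05 at or before Yusuf starts 17:15 → clear.
Tariq: ends 13:15 at or before Yusuf starts 17:15 → clear.
Ravi: ends 14:15 at or before Yusuf starts 17:15 → clear.
Mei: ends 17:15 at or before Yusuf starts 17:15 → clear.
Kenji: starts 20:00 at or after Yusuf ends 18:25 → clear.

Yes — the slot is free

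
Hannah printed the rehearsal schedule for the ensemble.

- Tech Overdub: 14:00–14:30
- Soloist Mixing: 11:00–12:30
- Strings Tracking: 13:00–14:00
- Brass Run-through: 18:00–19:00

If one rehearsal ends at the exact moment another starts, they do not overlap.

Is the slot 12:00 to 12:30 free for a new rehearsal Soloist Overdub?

Soloist Mixing: starts 11:00 before Soloist Overdub ends 12:30, and ends 12:30 after Soloist Overdub starts 12:00 → overlap.
Strings Tracking: starts 13:00 at or after Soloist Overdub ends 12:30 → clear.
Tech Overdub: starts 14:00 at or after Soloist Overdub ends 12:30 → clear.
Brass Run-through: starts 18:00 at or after Soloist Overdub ends 12:30 → clear.
Soloist Overdub overlaps Soloist Mixing.

No — it overlaps Soloist Mixing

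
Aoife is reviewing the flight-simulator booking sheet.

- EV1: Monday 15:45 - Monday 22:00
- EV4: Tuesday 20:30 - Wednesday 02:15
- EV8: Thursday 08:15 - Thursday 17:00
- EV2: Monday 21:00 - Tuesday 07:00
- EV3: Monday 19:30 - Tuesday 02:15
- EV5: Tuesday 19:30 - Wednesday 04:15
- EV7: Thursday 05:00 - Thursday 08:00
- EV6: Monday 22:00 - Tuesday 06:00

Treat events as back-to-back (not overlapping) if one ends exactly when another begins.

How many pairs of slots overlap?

6

Sorted by start: EV1, EV3, EV2, EV6, EV5, EV4, EV7, EV8.
EV3 starts before EV1 ends → EV1 and EV3 overlap.
EV2 starts before EV1 ends → EV1 and EV2 overlap.
EV6 starts exactly when EV1 ends (back-to-back, no overlap), so nothing later overlaps EV1 either.
EV2 starts before EV3 ends → EV3 and EV2 overlap.
EV6 starts before EV3 ends → EV3 and EV6 overlap.
EV5 starts after EV3 ends, so nothing later overlaps EV3 either.
EV6 starts before EV2 ends → EV2 and EV6 overlap.
EV5 starts after EV2 ends, so nothing later overlaps EV2 either.
EV5 starts after EV6 ends, so nothing later overlaps EV6 either.
EV4 starts before EV5 ends → EV5 and EV4 overlap.
EV7 starts after EV5 ends, so nothing later overlaps EV5 either.
EV7 starts after EV4 ends, so nothing later overlaps EV4 either.
EV8 starts after EV7 ends.
Overlapping pairs: EV1 & EV2, EV1 & EV3, EV2 & EV3, EV2 & EV6, EV3 & EV6, EV4 & EV5 — 6 in total.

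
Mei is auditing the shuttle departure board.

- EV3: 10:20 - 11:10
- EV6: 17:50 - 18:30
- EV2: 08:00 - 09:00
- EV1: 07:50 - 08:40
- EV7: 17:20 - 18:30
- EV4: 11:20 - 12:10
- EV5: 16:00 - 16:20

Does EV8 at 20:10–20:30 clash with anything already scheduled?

No — it doesn't clash with anything

EV1: ends 08:40 at or before EV8 starts 20:10 → clear.
EV2: ends 09:00 at or before EV8 starts 20:10 → clear.
EV3: ends 11:10 at or before EV8 starts 20:10 → clear.
EV4: ends 12:10 at or before EV8 starts 20:10 → clear.
EV5: ends 16:20 at or before EV8 starts 20:10 → clear.
EV7: ends 18:30 at or before EV8 starts 20:10 → clear.
EV6: ends 18:30 at or before EV8 starts 20:10 → clear.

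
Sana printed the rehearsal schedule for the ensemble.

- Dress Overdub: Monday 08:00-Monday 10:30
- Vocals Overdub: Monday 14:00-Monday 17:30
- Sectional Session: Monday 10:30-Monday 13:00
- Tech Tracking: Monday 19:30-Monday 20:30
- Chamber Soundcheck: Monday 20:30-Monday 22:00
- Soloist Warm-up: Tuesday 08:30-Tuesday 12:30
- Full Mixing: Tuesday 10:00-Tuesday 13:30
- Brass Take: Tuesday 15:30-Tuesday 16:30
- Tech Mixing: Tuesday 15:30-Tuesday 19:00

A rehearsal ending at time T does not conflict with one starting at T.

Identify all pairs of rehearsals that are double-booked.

Check each pair: they overlap iff neither finishes before the other starts.
Sorted by start: Dress Overdub, Sectional Session, Vocals Overdub, Tech Tracking, Chamber Soundcheck, Soloist Warm-up, Full Mixing, Brass Take, Tech Mixing.
Sectional Session starts exactly when Dress Overdub ends (back-to-back, no overlap), so Dress Overdub has no further overlaps.
Vocals Overdub starts after Sectional Session ends, so Sectional Session has no further overlaps.
Tech Tracking starts after Vocals Overdub ends, so Vocals Overdub has no further overlaps.
Chamber Soundcheck starts exactly when Tech Tracking ends (back-to-back, no overlap), so Tech Tracking has no further overlaps.
Soloist Warm-up starts after Chamber Soundcheck ends, so Chamber Soundcheck has no further overlaps.
Full Mixing starts before Soloist Warm-up ends → Soloist Warm-up and Full Mixing overlap.
Brass Take starts after Soloist Warm-up ends, so Soloist Warm-up has no further overlaps.
Brass Take starts after Full Mixing ends, so Full Mixing has no further overlaps.
Tech Mixing starts before Brass Take ends → Brass Take and Tech Mixing overlap.

Brass Take & Tech Mixing, Full Mixing & Soloist Warm-up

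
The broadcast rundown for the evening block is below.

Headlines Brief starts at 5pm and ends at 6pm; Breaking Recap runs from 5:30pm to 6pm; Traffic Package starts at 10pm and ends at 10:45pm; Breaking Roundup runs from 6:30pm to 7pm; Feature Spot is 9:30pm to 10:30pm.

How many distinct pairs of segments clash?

Sorted by start: Headlines Brief, Breaking Recap, Breaking Roundup, Feature Spot, Traffic Package.
Breaking Recap starts before Headlines Brief ends → Headlines Brief and Breaking Recap overlap.
Breaking Roundup starts after Headlines Brief ends, so Headlines Brief has no further overlaps.
Breaking Roundup starts after Breaking Recap ends, so Breaking Recap has no further overlaps.
Feature Spot starts after Breaking Roundup ends, so Breaking Roundup has no further overlaps.
Traffic Package starts before Feature Spot ends → Feature Spot and Traffic Package overlap.
Overlapping pairs: Breaking Recap & Headlines Brief, Feature Spot & Traffic Package — 2 in total.

2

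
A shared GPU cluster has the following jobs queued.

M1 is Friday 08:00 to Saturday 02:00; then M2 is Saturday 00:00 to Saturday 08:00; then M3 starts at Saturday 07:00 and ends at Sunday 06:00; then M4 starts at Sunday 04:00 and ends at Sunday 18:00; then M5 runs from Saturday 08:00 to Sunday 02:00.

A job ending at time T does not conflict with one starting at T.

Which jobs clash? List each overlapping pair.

M1 & M2, M2 & M3, M3 & M4, M3 & M5

Two intervals overlap when each starts before the other ends.
Sorted by start: M1, M2, M3, M5, M4.
M2 starts before M1 ends → M1 and M2 overlap.
M3 starts after M1 ends; M1 is clear from here.
M3 starts before M2 ends → M2 and M3 overlap.
M5 starts exactly when M2 ends (back-to-back, no overlap); M2 is clear from here.
M5 starts before M3 ends → M3 and M5 overlap.
M4 starts before M3 ends → M3 and M4 overlap.
M4 starts after M5 ends.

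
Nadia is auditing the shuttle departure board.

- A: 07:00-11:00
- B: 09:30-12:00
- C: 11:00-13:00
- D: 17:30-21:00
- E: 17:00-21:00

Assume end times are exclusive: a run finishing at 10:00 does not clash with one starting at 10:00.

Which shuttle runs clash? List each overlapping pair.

A & B, B & C, D & E

Sorted by start: A, B, C, E, D.
B starts before A ends → A and B overlap.
C starts exactly when A ends (back-to-back, no overlap), so nothing later overlaps A either.
C starts before B ends → B and C overlap.
E starts after B ends, so nothing later overlaps B either.
E starts after C ends, so nothing later overlaps C either.
D starts before E ends → E and D overlap.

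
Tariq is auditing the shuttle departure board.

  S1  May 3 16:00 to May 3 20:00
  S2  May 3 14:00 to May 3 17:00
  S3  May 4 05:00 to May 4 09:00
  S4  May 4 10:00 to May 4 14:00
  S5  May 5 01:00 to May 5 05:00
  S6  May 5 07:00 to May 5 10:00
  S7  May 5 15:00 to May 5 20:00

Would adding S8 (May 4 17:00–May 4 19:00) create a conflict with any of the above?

S2: ends May 3 17:00 at or before S8 starts May 4 17:00 → clear.
S1: ends May 3 20:00 at or before S8 starts May 4 17:00 → clear.
S3: ends May 4 09:00 at or before S8 starts May 4 17:00 → clear.
S4: ends May 4 14:00 at or before S8 starts May 4 17:00 → clear.
S5: starts May 5 01:00 at or after S8 ends May 4 19:00 → clear.
S6: starts May 5 07:00 at or after S8 ends May 4 19:00 → clear.
S7: starts May 5 15:00 at or after S8 ends May 4 19:00 → clear.

No — it doesn't clash with anything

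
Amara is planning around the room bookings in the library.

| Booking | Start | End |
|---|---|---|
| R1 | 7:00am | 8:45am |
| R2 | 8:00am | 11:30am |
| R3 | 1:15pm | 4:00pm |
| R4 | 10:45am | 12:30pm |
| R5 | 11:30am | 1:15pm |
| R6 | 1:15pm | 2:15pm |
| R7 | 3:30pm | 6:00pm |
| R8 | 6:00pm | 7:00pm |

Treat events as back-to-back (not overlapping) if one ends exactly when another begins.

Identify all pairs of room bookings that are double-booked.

R1 & R2, R2 & R4, R3 & R6, R3 & R7, R4 & R5

Sorted by start: R1, R2, R4, R5, R3, R6, R7, R8.
R2 starts before R1 ends → R1 and R2 overlap.
R4 starts after R1 ends, so nothing later overlaps R1 either.
R4 starts before R2 ends → R2 and R4 overlap.
R5 starts exactly when R2 ends (back-to-back, no overlap), so nothing later overlaps R2 either.
R5 starts before R4 ends → R4 and R5 overlap.
R3 starts after R4 ends, so nothing later overlaps R4 either.
R3 starts exactly when R5 ends (back-to-back, no overlap), so nothing later overlaps R5 either.
R6 starts before R3 ends → R3 and R6 overlap.
R7 starts before R3 ends → R3 and R7 overlap.
R8 starts after R3 ends.
R7 starts after R6 ends, so nothing later overlaps R6 either.
R8 starts exactly when R7 ends (back-to-back, no overlap).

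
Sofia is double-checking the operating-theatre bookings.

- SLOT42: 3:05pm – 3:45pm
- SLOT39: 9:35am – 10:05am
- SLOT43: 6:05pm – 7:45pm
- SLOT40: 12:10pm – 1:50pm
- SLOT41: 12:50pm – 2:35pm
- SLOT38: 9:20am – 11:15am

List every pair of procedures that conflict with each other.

Sorted by start: SLOT38, SLOT39, SLOT40, SLOT41, SLOT42, SLOT43.
SLOT39 starts before SLOT38 ends → SLOT38 and SLOT39 overlap.
SLOT40 starts after SLOT38 ends, so SLOT38 has no further overlaps.
SLOT40 starts after SLOT39 ends, so SLOT39 has no further overlaps.
SLOT41 starts before SLOT40 ends → SLOT40 and SLOT41 overlap.
SLOT42 starts after SLOT40 ends, so SLOT40 has no further overlaps.
SLOT42 starts after SLOT41 ends, so SLOT41 has no further overlaps.
SLOT43 starts after SLOT42 ends.

SLOT38 & SLOT39, SLOT40 & SLOT41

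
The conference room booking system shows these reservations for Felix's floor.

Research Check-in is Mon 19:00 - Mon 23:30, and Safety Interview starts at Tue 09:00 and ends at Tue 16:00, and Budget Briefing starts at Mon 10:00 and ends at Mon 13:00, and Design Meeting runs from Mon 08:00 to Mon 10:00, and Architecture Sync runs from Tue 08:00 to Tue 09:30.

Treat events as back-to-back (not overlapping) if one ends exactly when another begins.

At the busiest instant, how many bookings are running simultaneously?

2

Walk through starts and ends in time order (an end at T is processed before a start at T):
Mon 08:00 start Design Meeting → 1
Mon 10:00 end Design Meeting → 0
Mon 10:00 start Budget Briefing → 1
Mon 13:00 end Budget Briefing → 0
Mon 19:00 start Research Check-in → 1
Mon 23:30 end Research Check-in → 0
Tue 08:00 start Architecture Sync → 1
Tue 09:00 start Safety Interview → 2
Tue 09:30 end Architecture Sync → 1
Tue 16:00 end Safety Interview → 0
Peak is 2, at Tue 09:00 (Architecture Sync, Safety Interview).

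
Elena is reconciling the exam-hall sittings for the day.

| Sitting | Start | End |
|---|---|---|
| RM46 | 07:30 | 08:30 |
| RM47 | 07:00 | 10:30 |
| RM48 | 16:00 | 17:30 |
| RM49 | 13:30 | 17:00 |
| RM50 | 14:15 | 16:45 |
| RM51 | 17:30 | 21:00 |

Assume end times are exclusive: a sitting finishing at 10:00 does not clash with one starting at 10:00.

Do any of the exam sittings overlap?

Two intervals overlap when each starts before the other ends.
Sorted by start: RM47, RM46, RM49, RM50, RM48, RM51.
RM46 starts before RM47 ends → RM47 and RM46 overlap.
That's a conflict, so the schedule is not conflict-free.

Yes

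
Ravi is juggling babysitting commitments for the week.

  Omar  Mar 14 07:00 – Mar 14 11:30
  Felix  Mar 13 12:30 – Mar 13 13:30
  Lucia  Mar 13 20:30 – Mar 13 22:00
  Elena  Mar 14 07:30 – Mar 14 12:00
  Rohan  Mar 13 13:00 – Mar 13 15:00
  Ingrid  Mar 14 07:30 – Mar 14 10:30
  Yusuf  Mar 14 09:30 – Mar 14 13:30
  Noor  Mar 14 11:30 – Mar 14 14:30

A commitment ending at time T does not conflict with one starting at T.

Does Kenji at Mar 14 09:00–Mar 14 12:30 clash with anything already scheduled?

Felix: ends Mar 13 13:30 at or before Kenji starts Mar 14 09:00 → clear.
Rohan: ends Mar 13 15:00 at or before Kenji starts Mar 14 09:00 → clear.
Lucia: ends Mar 13 22:00 at or before Kenji starts Mar 14 09:00 → clear.
Omar: starts Mar 14 07:00 before Kenji ends Mar 14 12:30, and ends Mar 14 11:30 after Kenji starts Mar 14 09:00 → overlap.
Ingrid: starts Mar 14 07:30 before Kenji ends Mar 14 12:30, and ends Mar 14 10:30 after Kenji starts Mar 14 09:00 → overlap.
Elena: starts Mar 14 07:30 before Kenji ends Mar 14 12:30, and ends Mar 14 12:00 after Kenji starts Mar 14 09:00 → overlap.
Yusuf: starts Mar 14 09:30 before Kenji ends Mar 14 12:30, and ends Mar 14 13:30 after Kenji starts Mar 14 09:00 → overlap.
Noor: starts Mar 14 11:30 before Kenji ends Mar 14 12:30, and ends Mar 14 14:30 after Kenji starts Mar 14 09:00 → overlap.
Kenji overlaps Ingrid, Elena, Yusuf, Omar, Noor.

Yes — it overlaps Elena, Ingrid, Noor, Omar, Yusuf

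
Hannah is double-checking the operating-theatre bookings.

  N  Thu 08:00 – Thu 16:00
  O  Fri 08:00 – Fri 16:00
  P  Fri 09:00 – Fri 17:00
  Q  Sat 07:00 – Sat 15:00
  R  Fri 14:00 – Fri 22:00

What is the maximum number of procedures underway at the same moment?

3

Sweep the timeline, counting +1 at each start and −1 at each end (ends before starts at a tie):
Thu 08:00 start N → 1
Thu 16:00 end N → 0
Fri 08:00 start O → 1
Fri 09:00 start P → 2
Fri 14:00 start R → 3
Fri 16:00 end O → 2
Fri 17:00 end P → 1
Fri 22:00 end R → 0
Sat 07:00 start Q → 1
Sat 15:00 end Q → 0
Peak is 3, at Fri 14:00 (O, P, R).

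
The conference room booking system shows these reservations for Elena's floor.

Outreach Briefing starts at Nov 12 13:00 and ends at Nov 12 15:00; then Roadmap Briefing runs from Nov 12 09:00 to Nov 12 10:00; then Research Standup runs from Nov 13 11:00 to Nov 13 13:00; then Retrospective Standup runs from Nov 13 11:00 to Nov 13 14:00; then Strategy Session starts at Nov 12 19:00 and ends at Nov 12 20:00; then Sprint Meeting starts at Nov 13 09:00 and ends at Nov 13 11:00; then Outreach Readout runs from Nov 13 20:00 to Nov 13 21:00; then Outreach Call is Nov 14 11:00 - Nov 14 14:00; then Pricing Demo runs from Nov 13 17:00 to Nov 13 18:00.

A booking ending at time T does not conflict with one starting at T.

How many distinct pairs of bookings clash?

Sorted by start: Roadmap Briefing, Outreach Briefing, Strategy Session, Sprint Meeting, Retrospective Standup, Research Standup, Pricing Demo, Outreach Readout, Outreach Call.
Outreach Briefing starts after Roadmap Briefing ends; Roadmap Briefing is clear from here.
Strategy Session starts after Outreach Briefing ends; Outreach Briefing is clear from here.
Sprint Meeting starts after Strategy Session ends; Strategy Session is clear from here.
Retrospective Standup starts exactly when Sprint Meeting ends (back-to-back, no overlap); Sprint Meeting is clear from here.
Research Standup starts before Retrospective Standup ends → Retrospective Standup and Research Standup overlap.
Pricing Demo starts after Retrospective Standup ends; Retrospective Standup is clear from here.
Pricing Demo starts after Research Standup ends; Research Standup is clear from here.
Outreach Readout starts after Pricing Demo ends; Pricing Demo is clear from here.
Outreach Call starts after Outreach Readout ends.
Overlapping pairs: Research Standup & Retrospective Standup — 1 in total.

1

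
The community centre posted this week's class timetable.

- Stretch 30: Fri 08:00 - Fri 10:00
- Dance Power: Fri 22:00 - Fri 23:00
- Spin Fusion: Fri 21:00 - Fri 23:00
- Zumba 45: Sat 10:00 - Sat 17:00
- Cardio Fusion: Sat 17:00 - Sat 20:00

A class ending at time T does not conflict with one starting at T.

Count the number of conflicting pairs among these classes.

Sorted by start: Stretch 30, Spin Fusion, Dance Power, Zumba 45, Cardio Fusion.
Spin Fusion starts after Stretch 30 ends — done with Stretch 30.
Dance Power starts before Spin Fusion ends → Spin Fusion and Dance Power overlap.
Zumba 45 starts after Spin Fusion ends — done with Spin Fusion.
Zumba 45 starts after Dance Power ends — done with Dance Power.
Cardio Fusion starts exactly when Zumba 45 ends (back-to-back, no overlap).
Overlapping pairs: Dance Power & Spin Fusion — 1 in total.

1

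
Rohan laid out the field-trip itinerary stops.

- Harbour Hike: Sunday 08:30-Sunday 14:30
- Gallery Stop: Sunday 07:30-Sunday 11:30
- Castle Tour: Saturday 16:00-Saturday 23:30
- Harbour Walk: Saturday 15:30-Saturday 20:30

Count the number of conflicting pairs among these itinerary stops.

2

Sorted by start: Harbour Walk, Castle Tour, Gallery Stop, Harbour Hike.
Castle Tour starts before Harbour Walk ends → Harbour Walk and Castle Tour overlap.
Gallery Stop starts after Harbour Walk ends; Harbour Walk is clear from here.
Gallery Stop starts after Castle Tour ends; Castle Tour is clear from here.
Harbour Hike starts before Gallery Stop ends → Gallery Stop and Harbour Hike overlap.
Overlapping pairs: Castle Tour & Harbour Walk, Gallery Stop & Harbour Hike — 2 in total.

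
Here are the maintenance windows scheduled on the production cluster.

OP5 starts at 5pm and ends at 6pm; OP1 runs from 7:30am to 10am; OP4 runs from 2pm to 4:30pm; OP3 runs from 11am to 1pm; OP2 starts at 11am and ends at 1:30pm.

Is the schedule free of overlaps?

Two intervals overlap when each starts before the other ends.
Sorted by start: OP1, OP2, OP3, OP4, OP5.
OP2 starts after OP1 ends; OP1 is clear from here.
OP3 starts before OP2 ends → OP2 and OP3 overlap.
That's a conflict, so the schedule is not conflict-free.

No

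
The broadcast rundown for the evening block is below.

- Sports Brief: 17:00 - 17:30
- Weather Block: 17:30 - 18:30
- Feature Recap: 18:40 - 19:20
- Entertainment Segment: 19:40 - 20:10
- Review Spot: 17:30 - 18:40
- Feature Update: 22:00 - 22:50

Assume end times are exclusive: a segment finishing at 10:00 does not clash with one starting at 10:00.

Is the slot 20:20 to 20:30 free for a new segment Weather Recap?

Yes — the slot is free

Sports Brief: ends 17:30 at or before Weather Recap starts 20:20 → clear.
Weather Block: ends 18:30 at or before Weather Recap starts 20:20 → clear.
Review Spot: ends 18:40 at or before Weather Recap starts 20:20 → clear.
Feature Recap: ends 19:20 at or before Weather Recap starts 20:20 → clear.
Entertainment Segment: ends 20:10 at or before Weather Recap starts 20:20 → clear.
Feature Update: starts 22:00 at or after Weather Recap ends 20:30 → clear.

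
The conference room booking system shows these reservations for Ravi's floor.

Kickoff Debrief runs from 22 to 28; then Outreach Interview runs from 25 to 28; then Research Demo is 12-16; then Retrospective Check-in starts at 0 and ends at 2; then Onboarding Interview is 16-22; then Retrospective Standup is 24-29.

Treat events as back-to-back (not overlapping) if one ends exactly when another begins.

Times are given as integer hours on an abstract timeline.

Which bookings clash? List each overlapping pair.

Kickoff Debrief & Outreach Interview, Kickoff Debrief & Retrospective Standup, Outreach Interview & Retrospective Standup

Sorted by start: Retrospective Check-in, Research Demo, Onboarding Interview, Kickoff Debrief, Retrospective Standup, Outreach Interview.
Research Demo starts after Retrospective Check-in ends — done with Retrospective Check-in.
Onboarding Interview starts exactly when Research Demo ends (back-to-back, no overlap) — done with Research Demo.
Kickoff Debrief starts exactly when Onboarding Interview ends (back-to-back, no overlap) — done with Onboarding Interview.
Retrospective Standup starts before Kickoff Debrief ends → Kickoff Debrief and Retrospective Standup overlap.
Outreach Interview starts before Kickoff Debrief ends → Kickoff Debrief and Outreach Interview overlap.
Outreach Interview starts before Retrospective Standup ends → Retrospective Standup and Outreach Interview overlap.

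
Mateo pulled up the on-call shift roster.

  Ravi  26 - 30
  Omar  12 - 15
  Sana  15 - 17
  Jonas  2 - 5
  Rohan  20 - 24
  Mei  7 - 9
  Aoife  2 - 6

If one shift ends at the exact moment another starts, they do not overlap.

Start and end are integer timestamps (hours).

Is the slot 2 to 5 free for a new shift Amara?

No — it overlaps Aoife, Jonas

Aoife: starts 2 before Amara ends 5, and ends 6 after Amara starts 2 → overlap.
Jonas: starts 2 before Amara ends 5, and ends 5 after Amara starts 2 → overlap.
Mei: starts 7 at or after Amara ends 5 → clear.
Omar: starts 12 at or after Amara ends 5 → clear.
Sana: starts 15 at or after Amara ends 5 → clear.
Rohan: starts 20 at or after Amara ends 5 → clear.
Ravi: starts 26 at or after Amara ends 5 → clear.
Amara overlaps Aoife, Jonas.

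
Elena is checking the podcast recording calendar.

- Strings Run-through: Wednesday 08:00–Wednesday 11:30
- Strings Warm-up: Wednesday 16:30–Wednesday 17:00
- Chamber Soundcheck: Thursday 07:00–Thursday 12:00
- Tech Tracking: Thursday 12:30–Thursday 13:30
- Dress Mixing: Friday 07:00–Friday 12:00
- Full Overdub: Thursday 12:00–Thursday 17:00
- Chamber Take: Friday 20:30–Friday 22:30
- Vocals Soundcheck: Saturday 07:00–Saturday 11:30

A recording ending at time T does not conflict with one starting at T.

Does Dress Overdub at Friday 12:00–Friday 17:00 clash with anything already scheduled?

Strings Run-through: ends Wednesday 11:30 at or before Dress Overdub starts Friday 12:00 → clear.
Strings Warm-up: ends Wednesday 17:00 at or before Dress Overdub starts Friday 12:00 → clear.
Chamber Soundcheck: ends Thursday 12:00 at or before Dress Overdub starts Friday 12:00 → clear.
Full Overdub: ends Thursday 17:00 at or before Dress Overdub starts Friday 12:00 → clear.
Tech Tracking: ends Thursday 13:30 at or before Dress Overdub starts Friday 12:00 → clear.
Dress Mixing: ends Friday 12:00 at or before Dress Overdub starts Friday 12:00 → clear.
Chamber Take: starts Friday 20:30 at or after Dress Overdub ends Friday 17:00 → clear.
Vocals Soundcheck: starts Saturday 07:00 at or after Dress Overdub ends Friday 17:00 → clear.

No — it doesn't clash with anything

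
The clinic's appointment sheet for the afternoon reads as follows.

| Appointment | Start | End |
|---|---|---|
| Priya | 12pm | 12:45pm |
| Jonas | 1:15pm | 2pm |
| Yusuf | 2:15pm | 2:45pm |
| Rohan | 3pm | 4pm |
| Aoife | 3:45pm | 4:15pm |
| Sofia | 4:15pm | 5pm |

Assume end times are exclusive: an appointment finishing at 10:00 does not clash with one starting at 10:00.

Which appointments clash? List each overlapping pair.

Aoife & Rohan

Check each pair: they overlap iff neither finishes before the other starts.
Sorted by start: Priya, Jonas, Yusuf, Rohan, Aoife, Sofia.
Jonas starts after Priya ends; Priya is clear from here.
Yusuf starts after Jonas ends; Jonas is clear from here.
Rohan starts after Yusuf ends; Yusuf is clear from here.
Aoife starts before Rohan ends → Rohan and Aoife overlap.
Sofia starts after Rohan ends.
Sofia starts exactly when Aoife ends (back-to-back, no overlap).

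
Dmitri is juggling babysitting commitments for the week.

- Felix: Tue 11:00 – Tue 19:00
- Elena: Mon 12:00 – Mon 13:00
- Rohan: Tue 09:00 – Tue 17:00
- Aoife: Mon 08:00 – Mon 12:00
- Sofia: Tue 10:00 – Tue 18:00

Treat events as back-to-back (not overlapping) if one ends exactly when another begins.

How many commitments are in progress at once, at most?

Sweep the timeline, counting +1 at each start and −1 at each end (ends before starts at a tie):
Mon 08:00 start Aoife → 1
Mon 12:00 end Aoife → 0
Mon 12:00 start Elena → 1
Mon 13:00 end Elena → 0
Tue 09:00 start Rohan → 1
Tue 10:00 start Sofia → 2
Tue 11:00 start Felix → 3
Tue 17:00 end Rohan → 2
Tue 18:00 end Sofia → 1
Tue 19:00 end Felix → 0
Peak is 3, at Tue 11:00 (Felix, Rohan, Sofia).

3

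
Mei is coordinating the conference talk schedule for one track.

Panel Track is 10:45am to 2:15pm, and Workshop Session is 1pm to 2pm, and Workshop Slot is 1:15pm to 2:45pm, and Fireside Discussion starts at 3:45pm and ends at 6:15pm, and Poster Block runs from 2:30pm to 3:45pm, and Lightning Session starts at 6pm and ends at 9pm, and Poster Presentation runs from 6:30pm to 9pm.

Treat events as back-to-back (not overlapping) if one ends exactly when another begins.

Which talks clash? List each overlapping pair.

Two intervals overlap when each starts before the other ends.
Sorted by start: Panel Track, Workshop Session, Workshop Slot, Poster Block, Fireside Discussion, Lightning Session, Poster Presentation.
Workshop Session starts before Panel Track ends → Panel Track and Workshop Session overlap.
Workshop Slot starts before Panel Track ends → Panel Track and Workshop Slot overlap.
Poster Block starts after Panel Track ends; Panel Track is clear from here.
Workshop Slot starts before Workshop Session ends → Workshop Session and Workshop Slot overlap.
Poster Block starts after Workshop Session ends; Workshop Session is clear from here.
Poster Block starts before Workshop Slot ends → Workshop Slot and Poster Block overlap.
Fireside Discussion starts after Workshop Slot ends; Workshop Slot is clear from here.
Fireside Discussion starts exactly when Poster Block ends (back-to-back, no overlap); Poster Block is clear from here.
Lightning Session starts before Fireside Discussion ends → Fireside Discussion and Lightning Session overlap.
Poster Presentation starts after Fireside Discussion ends.
Poster Presentation starts before Lightning Session ends → Lightning Session and Poster Presentation overlap.

Fireside Discussion & Lightning Session, Lightning Session & Poster Presentation, Panel Track & Workshop Session, Panel Track & Workshop Slot, Poster Block & Workshop Slot, Workshop Session & Workshop Slot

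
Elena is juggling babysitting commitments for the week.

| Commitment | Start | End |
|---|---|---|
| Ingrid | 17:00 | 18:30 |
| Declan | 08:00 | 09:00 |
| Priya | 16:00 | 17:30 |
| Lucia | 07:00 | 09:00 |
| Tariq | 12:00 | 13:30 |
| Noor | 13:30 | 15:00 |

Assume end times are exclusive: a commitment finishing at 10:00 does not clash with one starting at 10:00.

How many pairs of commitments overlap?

Sorted by start: Lucia, Declan, Tariq, Noor, Priya, Ingrid.
Declan starts before Lucia ends → Lucia and Declan overlap.
Tariq starts after Lucia ends — done with Lucia.
Tariq starts after Declan ends — done with Declan.
Noor starts exactly when Tariq ends (back-to-back, no overlap) — done with Tariq.
Priya starts after Noor ends — done with Noor.
Ingrid starts before Priya ends → Priya and Ingrid overlap.
Overlapping pairs: Declan & Lucia, Ingrid & Priya — 2 in total.

2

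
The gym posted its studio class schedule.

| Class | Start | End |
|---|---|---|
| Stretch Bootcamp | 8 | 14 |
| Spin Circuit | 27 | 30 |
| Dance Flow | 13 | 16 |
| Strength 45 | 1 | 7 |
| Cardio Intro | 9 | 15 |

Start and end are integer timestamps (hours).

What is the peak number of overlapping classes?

3

Walk through starts and ends in time order (an end at T is processed before a start at T):
1 start Strength 45 → 1
7 end Strength 45 → 0
8 start Stretch Bootcamp → 1
9 start Cardio Intro → 2
13 start Dance Flow → 3
14 end Stretch Bootcamp → 2
15 end Cardio Intro → 1
16 end Dance Flow → 0
27 start Spin Circuit → 1
30 end Spin Circuit → 0
Peak is 3, at 13 (Cardio Intro, Dance Flow, Stretch Bootcamp).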